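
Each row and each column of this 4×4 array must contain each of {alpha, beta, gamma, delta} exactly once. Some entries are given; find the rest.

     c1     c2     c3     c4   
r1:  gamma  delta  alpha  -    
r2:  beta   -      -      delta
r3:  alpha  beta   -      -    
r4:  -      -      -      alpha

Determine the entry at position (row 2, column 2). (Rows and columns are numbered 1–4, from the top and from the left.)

alpha

At row 1, column 4: row 1 has {alpha,gamma,delta}; column 4 has {alpha,delta}; that leaves beta.
At row 2, column 3: row 2 has {beta,delta}; column 3 has {alpha}; that leaves gamma.
At row 3, column 3: row 3 has {alpha,beta}; column 3 has {alpha,gamma}; that leaves delta.
At row 3, column 4: row 3 has {alpha,beta,delta}; column 4 has {alpha,beta,delta}; that leaves gamma.
At row 4, column 1: row 4 has {alpha}; column 1 has {alpha,beta,gamma}; that leaves delta.
At row 4, column 2: row 4 has {alpha,delta}; column 2 has {beta,delta}; that leaves gamma.
At row 4, column 3: row 4 has {alpha,gamma,delta}; column 3 has {alpha,gamma,delta}; that leaves beta.
At row 2, column 2: row 2 has {beta,gamma,delta}; column 2 has {beta,gamma,delta}; that leaves alpha.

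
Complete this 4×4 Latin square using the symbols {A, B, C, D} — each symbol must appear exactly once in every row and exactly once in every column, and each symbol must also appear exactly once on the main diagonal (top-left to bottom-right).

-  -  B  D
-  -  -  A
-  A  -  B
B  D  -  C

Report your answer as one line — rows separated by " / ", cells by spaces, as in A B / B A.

At row 1, column 1: row 1 has {B,D}; column 1 has {B}; the diagonal has {C}; that leaves A.
At row 1, column 2: row 1 has {A,B,D}; column 2 has {A,D}; that leaves C.
At row 2, column 2: row 2 has {A}; column 2 has {A,C,D}; the diagonal has {A,C}; that leaves B.
At row 3, column 3: row 3 has {A,B}; column 3 has {B}; the diagonal has {A,B,C}; that leaves D.
At row 4, column 3: row 4 has {B,C,D}; column 3 has {B,D}; that leaves A.
At row 2, column 3: row 2 has {A,B}; column 3 has {A,B,D}; that leaves C.
At row 3, column 1: row 3 has {A,B,D}; column 1 has {A,B}; that leaves C.
At row 2, column 1: row 2 has {A,B,C}; column 1 has {A,B,C}; that leaves D.

A C B D / D B C A / C A D B / B D A C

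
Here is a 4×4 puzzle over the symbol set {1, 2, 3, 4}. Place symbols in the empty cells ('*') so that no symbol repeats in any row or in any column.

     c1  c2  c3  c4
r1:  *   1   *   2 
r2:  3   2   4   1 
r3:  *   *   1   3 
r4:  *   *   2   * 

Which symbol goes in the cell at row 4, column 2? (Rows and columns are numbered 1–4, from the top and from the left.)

3

(r1,c1) = 4
(r1,c3) = 3
(r3,c1) = 2
(r3,c2) = 4
(r4,c1) = 1
(r4,c2) = 3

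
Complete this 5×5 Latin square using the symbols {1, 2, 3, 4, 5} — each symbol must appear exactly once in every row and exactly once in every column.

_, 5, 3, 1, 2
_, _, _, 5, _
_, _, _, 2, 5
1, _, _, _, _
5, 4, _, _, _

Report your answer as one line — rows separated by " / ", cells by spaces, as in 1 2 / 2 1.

4 5 3 1 2 / 2 3 1 5 4 / 3 1 4 2 5 / 1 2 5 4 3 / 5 4 2 3 1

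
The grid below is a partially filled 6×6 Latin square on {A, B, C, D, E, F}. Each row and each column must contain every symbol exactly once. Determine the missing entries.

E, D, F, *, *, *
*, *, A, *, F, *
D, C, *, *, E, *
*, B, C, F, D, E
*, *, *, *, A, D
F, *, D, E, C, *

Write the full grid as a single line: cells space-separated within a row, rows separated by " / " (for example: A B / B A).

Cell (r1,c5): row 1 has {D,E,F}; column 5 has {A,C,D,E,F} → B.
Cell (r2,c2): row 2 has {A,F}; column 2 has {B,C,D} → E.
Cell (r3,c3): row 3 has {C,D,E}; column 3 has {A,C,D,F} → B.
Cell (r3,c4): row 3 has {B,C,D,E}; column 4 has {E,F} → A.
Cell (r3,c6): row 3 has {A,B,C,D,E}; column 6 has {D,E} → F.
Cell (r4,c1): row 4 has {B,C,D,E,F}; column 1 has {D,E,F} → A.
Cell (r5,c2): row 5 has {A,D}; column 2 has {B,C,D,E} → F.
Cell (r5,c3): row 5 has {A,D,F}; column 3 has {A,B,C,D,F} → E.
Cell (r6,c2): row 6 has {C,D,E,F}; column 2 has {B,C,D,E,F} → A.
Cell (r6,c6): row 6 has {A,C,D,E,F}; column 6 has {D,E,F} → B.
Cell (r1,c4): row 1 has {B,D,E,F}; column 4 has {A,E,F} → C.
Cell (r1,c6): row 1 has {B,C,D,E,F}; column 6 has {B,D,E,F} → A.
Cell (r2,c6): row 2 has {A,E,F}; column 6 has {A,B,D,E,F} → C.
Cell (r5,c4): row 5 has {A,D,E,F}; column 4 has {A,C,E,F} → B.
Cell (r2,c1): row 2 has {A,C,E,F}; column 1 has {A,D,E,F} → B.
Cell (r2,c4): row 2 has {A,B,C,E,F}; column 4 has {A,B,C,E,F} → D.
Cell (r5,c1): row 5 has {A,B,D,E,F}; column 1 has {A,B,D,E,F} → C.

E D F C B A / B E A D F C / D C B A E F / A B C F D E / C F E B A D / F A D E C B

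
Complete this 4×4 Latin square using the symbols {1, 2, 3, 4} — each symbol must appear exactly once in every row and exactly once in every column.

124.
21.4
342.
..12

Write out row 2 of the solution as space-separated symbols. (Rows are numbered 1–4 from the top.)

2 1 3 4

(r1,c4): row 1 has {1,2,4}; column 4 has {2,4}, so it must be 3.
(r2,c3): row 2 has {1,2,4}; column 3 has {1,2,4}, so it must be 3.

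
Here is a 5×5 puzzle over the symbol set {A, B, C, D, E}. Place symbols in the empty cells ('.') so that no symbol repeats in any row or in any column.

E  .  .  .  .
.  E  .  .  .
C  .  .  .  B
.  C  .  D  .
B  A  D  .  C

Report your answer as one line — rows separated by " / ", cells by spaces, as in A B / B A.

row 3 has {B,C}; column 2 has {A,C,E} — only D is left for (r3,c2).
row 4 has {C,D}; column 1 has {B,C,E} — only A is left for (r4,c1).
row 4 has {A,C,D}; column 5 has {B,C} — only E is left for (r4,c5).
row 5 has {A,B,C,D}; column 4 has {D} — only E is left for (r5,c4).
row 1 has {E}; column 2 has {A,C,D,E} — only B is left for (r1,c2).
row 2 has {E}; column 1 has {A,B,C,E} — only D is left for (r2,c1).
row 2 has {D,E}; column 5 has {B,C,E} — only A is left for (r2,c5).
row 3 has {B,C,D}; column 4 has {D,E} — only A is left for (r3,c4).
row 4 has {A,C,D,E}; column 3 has {D} — only B is left for (r4,c3).
row 1 has {B,E}; column 4 has {A,D,E} — only C is left for (r1,c4).
row 1 has {B,C,E}; column 5 has {A,B,C,E} — only D is left for (r1,c5).
row 2 has {A,D,E}; column 3 has {B,D} — only C is left for (r2,c3).
row 2 has {A,C,D,E}; column 4 has {A,C,D,E} — only B is left for (r2,c4).
row 3 has {A,B,C,D}; column 3 has {B,C,D} — only E is left for (r3,c3).
row 1 has {B,C,D,E}; column 3 has {B,C,D,E} — only A is left for (r1,c3).

E B A C D / D E C B A / C D E A B / A C B D E / B A D E C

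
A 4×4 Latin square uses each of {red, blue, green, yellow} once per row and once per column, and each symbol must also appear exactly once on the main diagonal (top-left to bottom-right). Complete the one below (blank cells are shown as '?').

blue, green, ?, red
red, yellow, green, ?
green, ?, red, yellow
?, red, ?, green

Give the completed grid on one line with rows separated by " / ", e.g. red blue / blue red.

blue green yellow red / red yellow green blue / green blue red yellow / yellow red blue green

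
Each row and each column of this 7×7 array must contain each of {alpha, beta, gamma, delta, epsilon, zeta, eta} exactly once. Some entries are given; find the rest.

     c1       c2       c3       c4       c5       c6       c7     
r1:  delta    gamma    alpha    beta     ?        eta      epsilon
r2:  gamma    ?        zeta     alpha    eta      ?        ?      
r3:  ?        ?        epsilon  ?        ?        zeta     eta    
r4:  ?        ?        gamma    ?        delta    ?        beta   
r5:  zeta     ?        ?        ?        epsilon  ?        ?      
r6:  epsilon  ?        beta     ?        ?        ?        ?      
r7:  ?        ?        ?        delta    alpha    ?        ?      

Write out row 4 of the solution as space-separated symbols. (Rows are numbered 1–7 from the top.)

eta zeta gamma epsilon delta alpha beta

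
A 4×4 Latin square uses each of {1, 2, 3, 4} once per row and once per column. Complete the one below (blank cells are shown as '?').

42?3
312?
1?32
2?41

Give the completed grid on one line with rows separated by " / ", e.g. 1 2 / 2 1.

4 2 1 3 / 3 1 2 4 / 1 4 3 2 / 2 3 4 1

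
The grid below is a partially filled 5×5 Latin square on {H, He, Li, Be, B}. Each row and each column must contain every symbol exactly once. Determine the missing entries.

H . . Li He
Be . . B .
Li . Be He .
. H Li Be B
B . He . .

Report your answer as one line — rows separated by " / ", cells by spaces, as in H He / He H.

(r1,c3): row 1 has {H,He,Li}; column 3 has {He,Li,Be}, so it must be B.
(r2,c3): row 2 has {Be,B}; column 3 has {He,Li,Be,B}, so it must be H.
(r2,c5): row 2 has {H,Be,B}; column 5 has {He,B}, so it must be Li.
(r3,c2): row 3 has {He,Li,Be}; column 2 has {H}, so it must be B.
(r3,c5): row 3 has {He,Li,Be,B}; column 5 has {He,Li,B}, so it must be H.
(r4,c1): row 4 has {H,Li,Be,B}; column 1 has {H,Li,Be,B}, so it must be He.
(r5,c4): row 5 has {He,B}; column 4 has {He,Li,Be,B}, so it must be H.
(r5,c5): row 5 has {H,He,B}; column 5 has {H,He,Li,B}, so it must be Be.
(r1,c2): row 1 has {H,He,Li,B}; column 2 has {H,B}, so it must be Be.
(r2,c2): row 2 has {H,Li,Be,B}; column 2 has {H,Be,B}, so it must be He.
(r5,c2): row 5 has {H,He,Be,B}; column 2 has {H,He,Be,B}, so it must be Li.

H Be B Li He / Be He H B Li / Li B Be He H / He H Li Be B / B Li He H Be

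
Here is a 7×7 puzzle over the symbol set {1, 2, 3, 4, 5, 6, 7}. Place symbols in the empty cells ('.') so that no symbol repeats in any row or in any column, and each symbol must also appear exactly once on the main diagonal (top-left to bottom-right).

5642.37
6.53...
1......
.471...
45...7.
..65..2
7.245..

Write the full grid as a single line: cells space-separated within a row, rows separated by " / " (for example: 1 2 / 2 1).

5 6 4 2 1 3 7 / 6 7 5 3 4 2 1 / 1 2 3 7 6 5 4 / 2 4 7 1 3 6 5 / 4 5 1 6 2 7 3 / 3 1 6 5 7 4 2 / 7 3 2 4 5 1 6

At row 1, column 5: row 1 has {2,3,4,5,6,7}; column 5 has {5}; that leaves 1.
At row 3, column 3: row 3 has {1}; column 3 has {2,4,5,6,7}; the diagonal has {1,5}; that leaves 3.
At row 5, column 3: row 5 has {4,5,7}; column 3 has {2,3,4,5,6,7}; that leaves 1.
At row 5, column 4: row 5 has {1,4,5,7}; column 4 has {1,2,3,4,5}; that leaves 6.
At row 5, column 5: row 5 has {1,4,5,6,7}; column 5 has {1,5}; the diagonal has {1,3,5}; that leaves 2.
At row 5, column 7: row 5 has {1,2,4,5,6,7}; column 7 has {2,7}; that leaves 3.
At row 6, column 1: row 6 has {2,5,6}; column 1 has {1,4,5,6,7}; that leaves 3.
At row 6, column 6: row 6 has {2,3,5,6}; column 6 has {3,7}; the diagonal has {1,2,3,5}; that leaves 4.
At row 7, column 7: row 7 has {2,4,5,7}; column 7 has {2,3,7}; the diagonal has {1,2,3,4,5}; that leaves 6.
At row 2, column 2: row 2 has {3,5,6}; column 2 has {4,5,6}; the diagonal has {1,2,3,4,5,6}; that leaves 7.
At row 2, column 5: row 2 has {3,5,6,7}; column 5 has {1,2,5}; that leaves 4.
At row 2, column 7: row 2 has {3,4,5,6,7}; column 7 has {2,3,6,7}; that leaves 1.
At row 3, column 2: row 3 has {1,3}; column 2 has {4,5,6,7}; that leaves 2.
At row 3, column 4: row 3 has {1,2,3}; column 4 has {1,2,3,4,5,6}; that leaves 7.
At row 3, column 5: row 3 has {1,2,3,7}; column 5 has {1,2,4,5}; that leaves 6.
At row 3, column 6: row 3 has {1,2,3,6,7}; column 6 has {3,4,7}; that leaves 5.
At row 3, column 7: row 3 has {1,2,3,5,6,7}; column 7 has {1,2,3,6,7}; that leaves 4.
At row 4, column 1: row 4 has {1,4,7}; column 1 has {1,3,4,5,6,7}; that leaves 2.
At row 4, column 5: row 4 has {1,2,4,7}; column 5 has {1,2,4,5,6}; that leaves 3.
At row 4, column 6: row 4 has {1,2,3,4,7}; column 6 has {3,4,5,7}; that leaves 6.
At row 4, column 7: row 4 has {1,2,3,4,6,7}; column 7 has {1,2,3,4,6,7}; that leaves 5.
At row 6, column 2: row 6 has {2,3,4,5,6}; column 2 has {2,4,5,6,7}; that leaves 1.
At row 6, column 5: row 6 has {1,2,3,4,5,6}; column 5 has {1,2,3,4,5,6}; that leaves 7.
At row 7, column 2: row 7 has {2,4,5,6,7}; column 2 has {1,2,4,5,6,7}; that leaves 3.
At row 7, column 6: row 7 has {2,3,4,5,6,7}; column 6 has {3,4,5,6,7}; that leaves 1.
At row 2, column 6: row 2 has {1,3,4,5,6,7}; column 6 has {1,3,4,5,6,7}; that leaves 2.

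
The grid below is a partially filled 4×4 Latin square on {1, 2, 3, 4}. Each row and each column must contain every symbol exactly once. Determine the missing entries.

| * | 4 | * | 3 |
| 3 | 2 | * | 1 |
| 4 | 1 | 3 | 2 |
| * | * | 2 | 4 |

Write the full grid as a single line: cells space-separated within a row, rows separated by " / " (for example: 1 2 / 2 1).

2 4 1 3 / 3 2 4 1 / 4 1 3 2 / 1 3 2 4

At row 1, column 3: row 1 has {3,4}; column 3 has {2,3}; that leaves 1.
At row 2, column 3: row 2 has {1,2,3}; column 3 has {1,2,3}; that leaves 4.
At row 4, column 1: row 4 has {2,4}; column 1 has {3,4}; that leaves 1.
At row 4, column 2: row 4 has {1,2,4}; column 2 has {1,2,4}; that leaves 3.
At row 1, column 1: row 1 has {1,3,4}; column 1 has {1,3,4}; that leaves 2.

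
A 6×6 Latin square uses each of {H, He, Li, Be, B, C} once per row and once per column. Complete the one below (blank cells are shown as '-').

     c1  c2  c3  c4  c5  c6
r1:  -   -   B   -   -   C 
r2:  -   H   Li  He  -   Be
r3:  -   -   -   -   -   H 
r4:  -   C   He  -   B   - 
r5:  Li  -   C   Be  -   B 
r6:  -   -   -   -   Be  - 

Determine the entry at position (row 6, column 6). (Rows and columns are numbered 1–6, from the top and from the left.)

He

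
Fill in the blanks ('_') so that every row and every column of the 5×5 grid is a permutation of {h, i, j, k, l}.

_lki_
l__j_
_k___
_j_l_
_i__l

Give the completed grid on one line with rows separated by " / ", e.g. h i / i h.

j l k i h / l h i j k / i k l h j / k j h l i / h i j k l

(r2,c2) = h
(r2,c3) = i
(r2,c5) = k
(r3,c4) = h
(r4,c3) = h
(r4,c5) = i
(r5,c3) = j
(r5,c4) = k
(r3,c3) = l
(r3,c5) = j
(r4,c1) = k
(r5,c1) = h
(r1,c1) = j
(r1,c5) = h
(r3,c1) = i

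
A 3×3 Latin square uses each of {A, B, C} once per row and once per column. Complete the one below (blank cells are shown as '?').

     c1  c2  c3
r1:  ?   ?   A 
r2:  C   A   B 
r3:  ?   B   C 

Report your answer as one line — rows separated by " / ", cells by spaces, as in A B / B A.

B C A / C A B / A B C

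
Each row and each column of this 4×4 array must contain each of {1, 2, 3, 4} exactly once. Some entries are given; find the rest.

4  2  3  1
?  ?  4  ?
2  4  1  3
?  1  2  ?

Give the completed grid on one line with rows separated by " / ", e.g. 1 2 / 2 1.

4 2 3 1 / 1 3 4 2 / 2 4 1 3 / 3 1 2 4

At row 2, column 2: row 2 has {4}; column 2 has {1,2,4}; that leaves 3.
At row 2, column 4: row 2 has {3,4}; column 4 has {1,3}; that leaves 2.
At row 4, column 1: row 4 has {1,2}; column 1 has {2,4}; that leaves 3.
At row 4, column 4: row 4 has {1,2,3}; column 4 has {1,2,3}; that leaves 4.
At row 2, column 1: row 2 has {2,3,4}; column 1 has {2,3,4}; that leaves 1.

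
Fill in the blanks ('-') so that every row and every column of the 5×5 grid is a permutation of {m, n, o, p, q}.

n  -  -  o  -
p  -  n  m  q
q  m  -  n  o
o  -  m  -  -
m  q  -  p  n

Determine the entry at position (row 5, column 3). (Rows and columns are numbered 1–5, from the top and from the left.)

(r1,c2) = p
(r1,c3) = q
(r1,c5) = m
(r2,c2) = o
(r3,c3) = p
(r4,c2) = n
(r4,c4) = q
(r4,c5) = p
(r5,c3) = o

o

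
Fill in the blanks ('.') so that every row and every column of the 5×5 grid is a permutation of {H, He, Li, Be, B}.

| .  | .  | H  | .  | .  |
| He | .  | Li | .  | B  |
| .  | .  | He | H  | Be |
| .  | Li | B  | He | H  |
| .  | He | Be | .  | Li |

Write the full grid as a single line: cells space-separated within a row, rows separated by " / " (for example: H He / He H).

B Be H Li He / He H Li Be B / Li B He H Be / Be Li B He H / H He Be B Li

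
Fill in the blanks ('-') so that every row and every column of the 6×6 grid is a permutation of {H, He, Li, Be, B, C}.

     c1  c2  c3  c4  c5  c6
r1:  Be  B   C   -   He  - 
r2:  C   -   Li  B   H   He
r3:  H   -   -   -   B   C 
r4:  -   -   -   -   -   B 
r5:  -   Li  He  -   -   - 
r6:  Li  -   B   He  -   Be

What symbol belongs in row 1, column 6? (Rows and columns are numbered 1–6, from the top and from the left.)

Li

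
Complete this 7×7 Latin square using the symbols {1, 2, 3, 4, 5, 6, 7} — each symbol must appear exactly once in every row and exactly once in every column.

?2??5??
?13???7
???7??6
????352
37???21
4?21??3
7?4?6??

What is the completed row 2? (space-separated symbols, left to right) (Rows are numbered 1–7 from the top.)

(r1,c7) = 4
(r5,c5) = 4
(r6,c5) = 7
(r6,c6) = 6
(r7,c7) = 5
(r2,c5) = 2
(r2,c6) = 4
(r3,c5) = 1
(r3,c6) = 3
(r6,c2) = 5
(r7,c2) = 3
(r7,c4) = 2
(r7,c6) = 1
(r1,c6) = 7
(r3,c2) = 4
(r3,c3) = 5
(r4,c2) = 6
(r4,c4) = 4
(r5,c3) = 6
(r5,c4) = 5
(r1,c3) = 1
(r2,c4) = 6
(r3,c1) = 2
(r4,c1) = 1
(r4,c3) = 7
(r1,c1) = 6
(r1,c4) = 3
(r2,c1) = 5

5 1 3 6 2 4 7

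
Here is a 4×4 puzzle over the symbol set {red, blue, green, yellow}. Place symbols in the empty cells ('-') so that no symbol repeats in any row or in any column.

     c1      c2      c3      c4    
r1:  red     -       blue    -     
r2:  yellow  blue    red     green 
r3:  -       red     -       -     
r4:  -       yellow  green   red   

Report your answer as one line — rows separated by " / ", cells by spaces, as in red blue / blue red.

red green blue yellow / yellow blue red green / green red yellow blue / blue yellow green red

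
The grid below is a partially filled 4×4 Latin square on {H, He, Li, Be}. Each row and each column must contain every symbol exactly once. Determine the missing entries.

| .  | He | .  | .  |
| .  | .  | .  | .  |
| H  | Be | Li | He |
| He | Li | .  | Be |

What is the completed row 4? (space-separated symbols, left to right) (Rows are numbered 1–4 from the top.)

He Li H Be

(r2,c2) = H
(r2,c4) = Li
(r4,c3) = H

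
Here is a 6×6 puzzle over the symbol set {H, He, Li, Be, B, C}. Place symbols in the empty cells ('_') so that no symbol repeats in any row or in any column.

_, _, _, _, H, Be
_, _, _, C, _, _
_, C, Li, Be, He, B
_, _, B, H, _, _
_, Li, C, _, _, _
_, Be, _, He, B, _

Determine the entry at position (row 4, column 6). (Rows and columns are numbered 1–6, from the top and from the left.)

Li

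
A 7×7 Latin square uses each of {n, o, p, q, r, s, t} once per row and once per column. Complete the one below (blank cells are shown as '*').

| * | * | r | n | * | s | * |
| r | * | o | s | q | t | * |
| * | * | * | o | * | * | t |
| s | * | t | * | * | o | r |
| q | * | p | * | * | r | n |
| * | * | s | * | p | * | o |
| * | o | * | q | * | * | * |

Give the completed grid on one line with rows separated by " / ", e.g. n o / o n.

o p r n t s q / r n o s q t p / p r q o s n t / s q t p n o r / q s p t o r n / n t s r p q o / t o n q r p s

(r2,c7) = p
(r4,c4) = p
(r4,c5) = n
(r5,c4) = t
(r6,c4) = r
(r7,c3) = n
(r7,c6) = p
(r7,c7) = s
(r1,c7) = q
(r2,c2) = n
(r3,c3) = q
(r3,c6) = n
(r4,c2) = q
(r5,c2) = s
(r5,c5) = o
(r6,c2) = t
(r6,c6) = q
(r7,c1) = t
(r7,c5) = r
(r1,c2) = p
(r1,c5) = t
(r3,c1) = p
(r3,c2) = r
(r3,c5) = s
(r6,c1) = n
(r1,c1) = o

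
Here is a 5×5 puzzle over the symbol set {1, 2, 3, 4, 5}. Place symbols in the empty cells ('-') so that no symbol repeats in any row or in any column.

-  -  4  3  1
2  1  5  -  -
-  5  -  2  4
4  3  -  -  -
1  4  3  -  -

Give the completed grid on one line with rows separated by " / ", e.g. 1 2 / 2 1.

5 2 4 3 1 / 2 1 5 4 3 / 3 5 1 2 4 / 4 3 2 1 5 / 1 4 3 5 2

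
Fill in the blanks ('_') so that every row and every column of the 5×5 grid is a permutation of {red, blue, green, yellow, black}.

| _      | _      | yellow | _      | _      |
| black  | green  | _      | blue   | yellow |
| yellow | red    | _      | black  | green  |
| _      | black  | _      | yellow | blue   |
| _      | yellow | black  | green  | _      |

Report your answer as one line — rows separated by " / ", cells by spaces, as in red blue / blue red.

green blue yellow red black / black green red blue yellow / yellow red blue black green / red black green yellow blue / blue yellow black green red

At row 1, column 2: row 1 has {yellow}; column 2 has {red,green,yellow,black}; that leaves blue.
At row 1, column 4: row 1 has {blue,yellow}; column 4 has {blue,green,yellow,black}; that leaves red.
At row 1, column 5: row 1 has {red,blue,yellow}; column 5 has {blue,green,yellow}; that leaves black.
At row 2, column 3: row 2 has {blue,green,yellow,black}; column 3 has {yellow,black}; that leaves red.
At row 3, column 3: row 3 has {red,green,yellow,black}; column 3 has {red,yellow,black}; that leaves blue.
At row 4, column 3: row 4 has {blue,yellow,black}; column 3 has {red,blue,yellow,black}; that leaves green.
At row 5, column 5: row 5 has {green,yellow,black}; column 5 has {blue,green,yellow,black}; that leaves red.
At row 1, column 1: row 1 has {red,blue,yellow,black}; column 1 has {yellow,black}; that leaves green.
At row 4, column 1: row 4 has {blue,green,yellow,black}; column 1 has {green,yellow,black}; that leaves red.
At row 5, column 1: row 5 has {red,green,yellow,black}; column 1 has {red,green,yellow,black}; that leaves blue.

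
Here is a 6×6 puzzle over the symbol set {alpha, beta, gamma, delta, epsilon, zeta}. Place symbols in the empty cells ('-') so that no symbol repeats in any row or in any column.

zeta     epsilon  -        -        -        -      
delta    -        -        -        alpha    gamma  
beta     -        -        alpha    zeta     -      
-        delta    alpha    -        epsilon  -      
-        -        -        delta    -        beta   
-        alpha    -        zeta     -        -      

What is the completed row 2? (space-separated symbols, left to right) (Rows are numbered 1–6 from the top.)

(r3,c2) = gamma
(r4,c1) = gamma
(r4,c4) = beta
(r4,c6) = zeta
(r5,c2) = zeta
(r5,c5) = gamma
(r6,c1) = epsilon
(r6,c6) = delta
(r1,c4) = gamma
(r1,c6) = alpha
(r2,c2) = beta
(r2,c4) = epsilon
(r3,c6) = epsilon
(r5,c1) = alpha
(r5,c3) = epsilon
(r6,c5) = beta
(r1,c5) = delta
(r2,c3) = zeta

delta beta zeta epsilon alpha gamma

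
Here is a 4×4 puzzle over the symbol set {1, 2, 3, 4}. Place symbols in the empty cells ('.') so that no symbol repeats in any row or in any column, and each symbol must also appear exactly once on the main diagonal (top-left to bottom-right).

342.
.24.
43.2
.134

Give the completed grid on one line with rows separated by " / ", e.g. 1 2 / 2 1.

3 4 2 1 / 1 2 4 3 / 4 3 1 2 / 2 1 3 4

(r1,c4): row 1 has {2,3,4}; column 4 has {2,4}, so it must be 1.
(r2,c1): row 2 has {2,4}; column 1 has {3,4}, so it must be 1.
(r2,c4): row 2 has {1,2,4}; column 4 has {1,2,4}, so it must be 3.
(r3,c3): row 3 has {2,3,4}; column 3 has {2,3,4}; the diagonal has {2,3,4}, so it must be 1.
(r4,c1): row 4 has {1,3,4}; column 1 has {1,3,4}, so it must be 2.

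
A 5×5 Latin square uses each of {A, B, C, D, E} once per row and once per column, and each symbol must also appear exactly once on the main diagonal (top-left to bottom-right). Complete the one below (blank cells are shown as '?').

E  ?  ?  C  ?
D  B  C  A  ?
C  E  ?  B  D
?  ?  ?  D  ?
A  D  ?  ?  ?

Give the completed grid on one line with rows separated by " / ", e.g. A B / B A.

E A D C B / D B C A E / C E A B D / B C E D A / A D B E C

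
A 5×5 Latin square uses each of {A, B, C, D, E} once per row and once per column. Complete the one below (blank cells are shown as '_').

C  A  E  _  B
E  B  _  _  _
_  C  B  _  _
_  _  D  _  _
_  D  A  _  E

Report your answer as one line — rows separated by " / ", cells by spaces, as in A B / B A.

C A E D B / E B C A D / D C B E A / A E D B C / B D A C E

(r1,c4): row 1 has {A,B,C,E}; column 4 is empty so far, so it must be D.
(r2,c3): row 2 has {B,E}; column 3 has {A,B,D,E}, so it must be C.
(r2,c4): row 2 has {B,C,E}; column 4 has {D}, so it must be A.
(r2,c5): row 2 has {A,B,C,E}; column 5 has {B,E}, so it must be D.
(r3,c4): row 3 has {B,C}; column 4 has {A,D}, so it must be E.
(r3,c5): row 3 has {B,C,E}; column 5 has {B,D,E}, so it must be A.
(r4,c2): row 4 has {D}; column 2 has {A,B,C,D}, so it must be E.
(r4,c5): row 4 has {D,E}; column 5 has {A,B,D,E}, so it must be C.
(r5,c1): row 5 has {A,D,E}; column 1 has {C,E}, so it must be B.
(r5,c4): row 5 has {A,B,D,E}; column 4 has {A,D,E}, so it must be C.
(r3,c1): row 3 has {A,B,C,E}; column 1 has {B,C,E}, so it must be D.
(r4,c1): row 4 has {C,D,E}; column 1 has {B,C,D,E}, so it must be A.
(r4,c4): row 4 has {A,C,D,E}; column 4 has {A,C,D,E}, so it must be B.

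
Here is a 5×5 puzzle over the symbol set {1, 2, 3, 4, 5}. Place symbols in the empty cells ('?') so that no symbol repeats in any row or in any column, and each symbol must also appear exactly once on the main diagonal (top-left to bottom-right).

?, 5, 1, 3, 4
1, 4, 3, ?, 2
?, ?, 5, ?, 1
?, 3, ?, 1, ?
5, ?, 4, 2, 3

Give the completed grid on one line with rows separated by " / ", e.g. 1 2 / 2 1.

2 5 1 3 4 / 1 4 3 5 2 / 3 2 5 4 1 / 4 3 2 1 5 / 5 1 4 2 3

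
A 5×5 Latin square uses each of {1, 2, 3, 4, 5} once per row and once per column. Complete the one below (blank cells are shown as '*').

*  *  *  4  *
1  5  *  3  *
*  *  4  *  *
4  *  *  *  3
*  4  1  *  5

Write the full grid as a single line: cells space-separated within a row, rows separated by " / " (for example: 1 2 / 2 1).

row 2 has {1,3,5}; column 3 has {1,4} — only 2 is left for (r2,c3).
row 2 has {1,2,3,5}; column 5 has {3,5} — only 4 is left for (r2,c5).
row 4 has {3,4}; column 3 has {1,2,4} — only 5 is left for (r4,c3).
row 5 has {1,4,5}; column 4 has {3,4} — only 2 is left for (r5,c4).
row 1 has {4}; column 3 has {1,2,4,5} — only 3 is left for (r1,c3).
row 4 has {3,4,5}; column 4 has {2,3,4} — only 1 is left for (r4,c4).
row 5 has {1,2,4,5}; column 1 has {1,4} — only 3 is left for (r5,c1).
row 3 has {4}; column 4 has {1,2,3,4} — only 5 is left for (r3,c4).
row 4 has {1,3,4,5}; column 2 has {4,5} — only 2 is left for (r4,c2).
row 1 has {3,4}; column 2 has {2,4,5} — only 1 is left for (r1,c2).
row 1 has {1,3,4}; column 5 has {3,4,5} — only 2 is left for (r1,c5).
row 3 has {4,5}; column 1 has {1,3,4} — only 2 is left for (r3,c1).
row 3 has {2,4,5}; column 2 has {1,2,4,5} — only 3 is left for (r3,c2).
row 3 has {2,3,4,5}; column 5 has {2,3,4,5} — only 1 is left for (r3,c5).
row 1 has {1,2,3,4}; column 1 has {1,2,3,4} — only 5 is left for (r1,c1).

5 1 3 4 2 / 1 5 2 3 4 / 2 3 4 5 1 / 4 2 5 1 3 / 3 4 1 2 5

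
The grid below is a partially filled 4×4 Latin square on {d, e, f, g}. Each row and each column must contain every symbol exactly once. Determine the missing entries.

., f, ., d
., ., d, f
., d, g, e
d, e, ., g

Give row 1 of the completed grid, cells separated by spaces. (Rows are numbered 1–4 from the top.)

g f e d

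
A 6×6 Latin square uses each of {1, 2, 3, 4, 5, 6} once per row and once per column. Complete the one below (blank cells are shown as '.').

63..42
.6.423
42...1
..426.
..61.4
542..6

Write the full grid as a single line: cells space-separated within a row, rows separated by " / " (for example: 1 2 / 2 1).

At row 1, column 4: row 1 has {2,3,4,6}; column 4 has {1,2,4}; that leaves 5.
At row 2, column 1: row 2 has {2,3,4,6}; column 1 has {4,5,6}; that leaves 1.
At row 2, column 3: row 2 has {1,2,3,4,6}; column 3 has {2,4,6}; that leaves 5.
At row 3, column 3: row 3 has {1,2,4}; column 3 has {2,4,5,6}; that leaves 3.
At row 3, column 4: row 3 has {1,2,3,4}; column 4 has {1,2,4,5}; that leaves 6.
At row 3, column 5: row 3 has {1,2,3,4,6}; column 5 has {2,4,6}; that leaves 5.
At row 4, column 1: row 4 has {2,4,6}; column 1 has {1,4,5,6}; that leaves 3.
At row 4, column 6: row 4 has {2,3,4,6}; column 6 has {1,2,3,4,6}; that leaves 5.
At row 5, column 1: row 5 has {1,4,6}; column 1 has {1,3,4,5,6}; that leaves 2.
At row 5, column 2: row 5 has {1,2,4,6}; column 2 has {2,3,4,6}; that leaves 5.
At row 5, column 5: row 5 has {1,2,4,5,6}; column 5 has {2,4,5,6}; that leaves 3.
At row 6, column 4: row 6 has {2,4,5,6}; column 4 has {1,2,4,5,6}; that leaves 3.
At row 6, column 5: row 6 has {2,3,4,5,6}; column 5 has {2,3,4,5,6}; that leaves 1.
At row 1, column 3: row 1 has {2,3,4,5,6}; column 3 has {2,3,4,5,6}; that leaves 1.
At row 4, column 2: row 4 has {2,3,4,5,6}; column 2 has {2,3,4,5,6}; that leaves 1.

6 3 1 5 4 2 / 1 6 5 4 2 3 / 4 2 3 6 5 1 / 3 1 4 2 6 5 / 2 5 6 1 3 4 / 5 4 2 3 1 6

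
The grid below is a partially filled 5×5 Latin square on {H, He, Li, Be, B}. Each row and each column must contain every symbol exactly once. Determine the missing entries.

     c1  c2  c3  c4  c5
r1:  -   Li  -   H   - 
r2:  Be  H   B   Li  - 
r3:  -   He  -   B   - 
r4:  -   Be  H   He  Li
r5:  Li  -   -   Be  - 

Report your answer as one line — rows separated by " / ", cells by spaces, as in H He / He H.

(r2,c5) = He
(r3,c1) = H
(r3,c5) = Be
(r4,c1) = B
(r5,c2) = B
(r5,c3) = He
(r5,c5) = H
(r1,c1) = He
(r1,c3) = Be
(r1,c5) = B
(r3,c3) = Li

He Li Be H B / Be H B Li He / H He Li B Be / B Be H He Li / Li B He Be H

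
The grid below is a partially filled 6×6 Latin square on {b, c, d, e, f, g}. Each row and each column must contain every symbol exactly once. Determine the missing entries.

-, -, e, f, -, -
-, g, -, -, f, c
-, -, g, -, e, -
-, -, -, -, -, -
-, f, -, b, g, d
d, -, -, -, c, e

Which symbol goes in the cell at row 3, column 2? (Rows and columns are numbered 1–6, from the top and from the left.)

(r5,c3): row 5 has {b,d,f,g}; column 3 has {e,g}, so it must be c.
(r6,c2): row 6 has {c,d,e}; column 2 has {f,g}, so it must be b.
(r6,c3): row 6 has {b,c,d,e}; column 3 has {c,e,g}, so it must be f.
(r6,c4): row 6 has {b,c,d,e,f}; column 4 has {b,f}, so it must be g.
(r5,c1): row 5 has {b,c,d,f,g}; column 1 has {d}, so it must be e.
(r2,c1): row 2 has {c,f,g}; column 1 has {d,e}, so it must be b.
(r2,c3): row 2 has {b,c,f,g}; column 3 has {c,e,f,g}, so it must be d.
(r2,c4): row 2 has {b,c,d,f,g}; column 4 has {b,f,g}, so it must be e.
(r4,c3): row 4 is empty so far; column 3 has {c,d,e,f,g}, so it must be b.
(r4,c5): row 4 has {b}; column 5 has {c,e,f,g}, so it must be d.
(r1,c5): row 1 has {e,f}; column 5 has {c,d,e,f,g}, so it must be b.
(r1,c6): row 1 has {b,e,f}; column 6 has {c,d,e}, so it must be g.
(r4,c4): row 4 has {b,d}; column 4 has {b,e,f,g}, so it must be c.
(r4,c6): row 4 has {b,c,d}; column 6 has {c,d,e,g}, so it must be f.
(r1,c1): row 1 has {b,e,f,g}; column 1 has {b,d,e}, so it must be c.
(r1,c2): row 1 has {b,c,e,f,g}; column 2 has {b,f,g}, so it must be d.
(r3,c1): row 3 has {e,g}; column 1 has {b,c,d,e}, so it must be f.
(r3,c2): row 3 has {e,f,g}; column 2 has {b,d,f,g}, so it must be c.

c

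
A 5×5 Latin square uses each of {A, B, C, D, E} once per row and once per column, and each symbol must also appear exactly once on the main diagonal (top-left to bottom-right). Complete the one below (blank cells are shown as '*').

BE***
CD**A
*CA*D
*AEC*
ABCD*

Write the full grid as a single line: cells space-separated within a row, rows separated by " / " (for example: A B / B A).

B E D A C / C D B E A / E C A B D / D A E C B / A B C D E

row 1 has {B,E}; column 3 has {A,C,E} — only D is left for (r1,c3).
row 1 has {B,D,E}; column 4 has {C,D} — only A is left for (r1,c4).
row 1 has {A,B,D,E}; column 5 has {A,D} — only C is left for (r1,c5).
row 2 has {A,C,D}; column 3 has {A,C,D,E} — only B is left for (r2,c3).
row 2 has {A,B,C,D}; column 4 has {A,C,D} — only E is left for (r2,c4).
row 3 has {A,C,D}; column 1 has {A,B,C} — only E is left for (r3,c1).
row 3 has {A,C,D,E}; column 4 has {A,C,D,E} — only B is left for (r3,c4).
row 4 has {A,C,E}; column 1 has {A,B,C,E} — only D is left for (r4,c1).
row 4 has {A,C,D,E}; column 5 has {A,C,D} — only B is left for (r4,c5).
row 5 has {A,B,C,D}; column 5 has {A,B,C,D}; the diagonal has {A,B,C,D} — only E is left for (r5,c5).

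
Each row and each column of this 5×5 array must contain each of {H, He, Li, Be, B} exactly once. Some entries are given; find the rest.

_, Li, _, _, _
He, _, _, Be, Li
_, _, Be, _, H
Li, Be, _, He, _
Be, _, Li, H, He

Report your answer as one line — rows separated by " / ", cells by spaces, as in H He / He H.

(r1,c4): row 1 has {Li}; column 4 has {H,He,Be}, so it must be B.
(r1,c5): row 1 has {Li,B}; column 5 has {H,He,Li}, so it must be Be.
(r3,c1): row 3 has {H,Be}; column 1 has {He,Li,Be}, so it must be B.
(r3,c2): row 3 has {H,Be,B}; column 2 has {Li,Be}, so it must be He.
(r3,c4): row 3 has {H,He,Be,B}; column 4 has {H,He,Be,B}, so it must be Li.
(r4,c5): row 4 has {He,Li,Be}; column 5 has {H,He,Li,Be}, so it must be B.
(r5,c2): row 5 has {H,He,Li,Be}; column 2 has {He,Li,Be}, so it must be B.
(r1,c1): row 1 has {Li,Be,B}; column 1 has {He,Li,Be,B}, so it must be H.
(r1,c3): row 1 has {H,Li,Be,B}; column 3 has {Li,Be}, so it must be He.
(r2,c2): row 2 has {He,Li,Be}; column 2 has {He,Li,Be,B}, so it must be H.
(r2,c3): row 2 has {H,He,Li,Be}; column 3 has {He,Li,Be}, so it must be B.
(r4,c3): row 4 has {He,Li,Be,B}; column 3 has {He,Li,Be,B}, so it must be H.

H Li He B Be / He H B Be Li / B He Be Li H / Li Be H He B / Be B Li H He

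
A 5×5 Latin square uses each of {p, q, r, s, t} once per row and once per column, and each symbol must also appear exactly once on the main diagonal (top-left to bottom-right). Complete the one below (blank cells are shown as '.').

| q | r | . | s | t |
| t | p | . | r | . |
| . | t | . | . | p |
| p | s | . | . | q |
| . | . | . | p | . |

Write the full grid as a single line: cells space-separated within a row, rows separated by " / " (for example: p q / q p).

q r p s t / t p q r s / r t s q p / p s r t q / s q t p r

Cell (r1,c3): row 1 has {q,r,s,t}; column 3 is empty so far → p.
Cell (r2,c5): row 2 has {p,r,t}; column 5 has {p,q,t} → s.
Cell (r3,c4): row 3 has {p,t}; column 4 has {p,r,s} → q.
Cell (r4,c4): row 4 has {p,q,s}; column 4 has {p,q,r,s}; the diagonal has {p,q} → t.
Cell (r5,c2): row 5 has {p}; column 2 has {p,r,s,t} → q.
Cell (r5,c5): row 5 has {p,q}; column 5 has {p,q,s,t}; the diagonal has {p,q,t} → r.
Cell (r2,c3): row 2 has {p,r,s,t}; column 3 has {p} → q.
Cell (r3,c3): row 3 has {p,q,t}; column 3 has {p,q}; the diagonal has {p,q,r,t} → s.
Cell (r4,c3): row 4 has {p,q,s,t}; column 3 has {p,q,s} → r.
Cell (r5,c1): row 5 has {p,q,r}; column 1 has {p,q,t} → s.
Cell (r5,c3): row 5 has {p,q,r,s}; column 3 has {p,q,r,s} → t.
Cell (r3,c1): row 3 has {p,q,s,t}; column 1 has {p,q,s,t} → r.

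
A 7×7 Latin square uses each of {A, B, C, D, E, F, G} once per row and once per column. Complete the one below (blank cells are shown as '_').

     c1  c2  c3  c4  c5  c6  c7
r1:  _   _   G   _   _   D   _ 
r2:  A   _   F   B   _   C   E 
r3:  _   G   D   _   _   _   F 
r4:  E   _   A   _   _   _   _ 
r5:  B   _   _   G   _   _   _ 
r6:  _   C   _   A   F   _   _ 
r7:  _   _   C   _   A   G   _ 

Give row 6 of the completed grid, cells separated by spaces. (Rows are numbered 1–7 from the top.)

G C B A F E D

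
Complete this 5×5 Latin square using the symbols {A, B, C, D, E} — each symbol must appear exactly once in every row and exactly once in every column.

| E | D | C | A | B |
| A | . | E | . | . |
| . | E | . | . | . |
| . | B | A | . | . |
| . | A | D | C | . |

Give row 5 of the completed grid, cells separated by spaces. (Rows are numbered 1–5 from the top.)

(r2,c2) = C
(r2,c5) = D
(r3,c3) = B
(r3,c4) = D
(r4,c4) = E
(r4,c5) = C
(r5,c1) = B
(r5,c5) = E

B A D C E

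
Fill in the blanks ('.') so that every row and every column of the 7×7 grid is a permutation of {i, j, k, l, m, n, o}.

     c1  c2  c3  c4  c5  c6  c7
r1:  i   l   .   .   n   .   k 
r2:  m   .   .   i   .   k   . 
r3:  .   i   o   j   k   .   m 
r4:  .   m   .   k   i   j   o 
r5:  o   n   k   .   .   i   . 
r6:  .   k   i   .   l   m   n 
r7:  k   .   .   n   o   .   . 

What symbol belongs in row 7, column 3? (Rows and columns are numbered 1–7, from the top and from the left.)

m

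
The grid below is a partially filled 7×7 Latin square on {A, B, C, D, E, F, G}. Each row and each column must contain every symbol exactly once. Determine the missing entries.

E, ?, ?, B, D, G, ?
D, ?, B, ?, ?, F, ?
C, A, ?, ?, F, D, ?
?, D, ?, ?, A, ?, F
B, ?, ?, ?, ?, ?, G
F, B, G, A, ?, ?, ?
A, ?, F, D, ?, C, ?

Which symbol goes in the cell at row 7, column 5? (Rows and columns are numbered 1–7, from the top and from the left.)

B

(r3,c3): row 3 has {A,C,D,F}; column 3 has {B,F,G}, so it must be E.
(r3,c4): row 3 has {A,C,D,E,F}; column 4 has {A,B,D}, so it must be G.
(r3,c7): row 3 has {A,C,D,E,F,G}; column 7 has {F,G}, so it must be B.
(r4,c1): row 4 has {A,D,F}; column 1 has {A,B,C,D,E,F}, so it must be G.
(r4,c3): row 4 has {A,D,F,G}; column 3 has {B,E,F,G}, so it must be C.
(r4,c4): row 4 has {A,C,D,F,G}; column 4 has {A,B,D,G}, so it must be E.
(r4,c6): row 4 has {A,C,D,E,F,G}; column 6 has {C,D,F,G}, so it must be B.
(r6,c6): row 6 has {A,B,F,G}; column 6 has {B,C,D,F,G}, so it must be E.
(r7,c7): row 7 has {A,C,D,F}; column 7 has {B,F,G}, so it must be E.
(r1,c3): row 1 has {B,D,E,G}; column 3 has {B,C,E,F,G}, so it must be A.
(r1,c7): row 1 has {A,B,D,E,G}; column 7 has {B,E,F,G}, so it must be C.
(r2,c4): row 2 has {B,D,F}; column 4 has {A,B,D,E,G}, so it must be C.
(r2,c7): row 2 has {B,C,D,F}; column 7 has {B,C,E,F,G}, so it must be A.
(r5,c3): row 5 has {B,G}; column 3 has {A,B,C,E,F,G}, so it must be D.
(r5,c4): row 5 has {B,D,G}; column 4 has {A,B,C,D,E,G}, so it must be F.
(r5,c6): row 5 has {B,D,F,G}; column 6 has {B,C,D,E,F,G}, so it must be A.
(r6,c5): row 6 has {A,B,E,F,G}; column 5 has {A,D,F}, so it must be C.
(r6,c7): row 6 has {A,B,C,E,F,G}; column 7 has {A,B,C,E,F,G}, so it must be D.
(r7,c2): row 7 has {A,C,D,E,F}; column 2 has {A,B,D}, so it must be G.
(r7,c5): row 7 has {A,C,D,E,F,G}; column 5 has {A,C,D,F}, so it must be B.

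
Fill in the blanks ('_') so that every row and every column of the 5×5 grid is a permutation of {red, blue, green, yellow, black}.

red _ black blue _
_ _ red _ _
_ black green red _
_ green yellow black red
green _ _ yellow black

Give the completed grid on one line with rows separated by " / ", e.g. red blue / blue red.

(r1,c2) = yellow
(r1,c5) = green
(r2,c2) = blue
(r2,c4) = green
(r2,c5) = yellow
(r3,c5) = blue
(r4,c1) = blue
(r5,c2) = red
(r5,c3) = blue
(r2,c1) = black
(r3,c1) = yellow

red yellow black blue green / black blue red green yellow / yellow black green red blue / blue green yellow black red / green red blue yellow black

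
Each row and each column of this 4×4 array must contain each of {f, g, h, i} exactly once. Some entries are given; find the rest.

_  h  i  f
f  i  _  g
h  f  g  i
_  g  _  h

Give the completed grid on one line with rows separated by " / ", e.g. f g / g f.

(r1,c1) = g
(r2,c3) = h
(r4,c1) = i
(r4,c3) = f

g h i f / f i h g / h f g i / i g f h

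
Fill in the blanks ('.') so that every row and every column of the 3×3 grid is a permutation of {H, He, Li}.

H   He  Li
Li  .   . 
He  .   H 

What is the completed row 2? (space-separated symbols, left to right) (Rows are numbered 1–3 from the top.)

Li H He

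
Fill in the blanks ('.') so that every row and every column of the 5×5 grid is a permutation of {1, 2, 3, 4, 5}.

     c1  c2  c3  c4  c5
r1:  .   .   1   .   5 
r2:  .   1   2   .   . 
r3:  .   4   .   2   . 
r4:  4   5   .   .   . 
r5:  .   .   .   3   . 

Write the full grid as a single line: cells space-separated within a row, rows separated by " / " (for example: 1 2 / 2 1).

Cell (r1,c4): row 1 has {1,5}; column 4 has {2,3} → 4.
Cell (r2,c4): row 2 has {1,2}; column 4 has {2,3,4} → 5.
Cell (r4,c3): row 4 has {4,5}; column 3 has {1,2} → 3.
Cell (r4,c4): row 4 has {3,4,5}; column 4 has {2,3,4,5} → 1.
Cell (r4,c5): row 4 has {1,3,4,5}; column 5 has {5} → 2.
Cell (r5,c2): row 5 has {3}; column 2 has {1,4,5} → 2.
Cell (r1,c2): row 1 has {1,4,5}; column 2 has {1,2,4,5} → 3.
Cell (r2,c1): row 2 has {1,2,5}; column 1 has {4} → 3.
Cell (r2,c5): row 2 has {1,2,3,5}; column 5 has {2,5} → 4.
Cell (r3,c3): row 3 has {2,4}; column 3 has {1,2,3} → 5.
Cell (r5,c3): row 5 has {2,3}; column 3 has {1,2,3,5} → 4.
Cell (r5,c5): row 5 has {2,3,4}; column 5 has {2,4,5} → 1.
Cell (r1,c1): row 1 has {1,3,4,5}; column 1 has {3,4} → 2.
Cell (r3,c1): row 3 has {2,4,5}; column 1 has {2,3,4} → 1.
Cell (r3,c5): row 3 has {1,2,4,5}; column 5 has {1,2,4,5} → 3.
Cell (r5,c1): row 5 has {1,2,3,4}; column 1 has {1,2,3,4} → 5.

2 3 1 4 5 / 3 1 2 5 4 / 1 4 5 2 3 / 4 5 3 1 2 / 5 2 4 3 1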